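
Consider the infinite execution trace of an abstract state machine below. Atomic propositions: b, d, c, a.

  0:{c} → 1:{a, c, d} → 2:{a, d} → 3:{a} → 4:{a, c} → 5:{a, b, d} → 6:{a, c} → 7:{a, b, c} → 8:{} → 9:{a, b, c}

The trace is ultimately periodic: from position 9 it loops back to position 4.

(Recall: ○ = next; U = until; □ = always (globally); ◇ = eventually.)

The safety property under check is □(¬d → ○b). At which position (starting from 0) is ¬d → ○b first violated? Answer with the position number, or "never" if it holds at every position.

0

At position 0 the labels are {c} and the next position 1 has {a, c, d}, so ¬d → ○b is false there. This is the first violation.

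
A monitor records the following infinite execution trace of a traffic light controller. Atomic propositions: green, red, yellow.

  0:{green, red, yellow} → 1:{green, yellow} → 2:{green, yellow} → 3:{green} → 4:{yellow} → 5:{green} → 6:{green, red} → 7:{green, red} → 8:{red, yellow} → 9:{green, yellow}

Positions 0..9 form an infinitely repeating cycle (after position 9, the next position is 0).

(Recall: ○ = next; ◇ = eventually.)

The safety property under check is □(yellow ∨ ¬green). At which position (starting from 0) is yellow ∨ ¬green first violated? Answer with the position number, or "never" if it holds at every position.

Check yellow ∨ ¬green at each position in order: 0 ✓, 1 ✓, 2 ✓.
At position 3 the labels are {green}, so yellow ∨ ¬green is false there. This is the first violation.

3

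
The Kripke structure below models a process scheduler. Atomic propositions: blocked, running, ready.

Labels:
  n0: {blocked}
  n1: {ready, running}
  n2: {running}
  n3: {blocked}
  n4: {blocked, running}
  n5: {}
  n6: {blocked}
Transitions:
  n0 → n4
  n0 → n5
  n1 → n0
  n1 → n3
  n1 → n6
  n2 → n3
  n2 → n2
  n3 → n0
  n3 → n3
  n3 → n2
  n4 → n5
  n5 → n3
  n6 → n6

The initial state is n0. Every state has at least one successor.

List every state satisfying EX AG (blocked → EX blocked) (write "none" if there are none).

States satisfying AG (blocked → EX blocked): {n6}.
States satisfying EX AG (blocked → EX blocked): {n1, n6}.

{n1, n6}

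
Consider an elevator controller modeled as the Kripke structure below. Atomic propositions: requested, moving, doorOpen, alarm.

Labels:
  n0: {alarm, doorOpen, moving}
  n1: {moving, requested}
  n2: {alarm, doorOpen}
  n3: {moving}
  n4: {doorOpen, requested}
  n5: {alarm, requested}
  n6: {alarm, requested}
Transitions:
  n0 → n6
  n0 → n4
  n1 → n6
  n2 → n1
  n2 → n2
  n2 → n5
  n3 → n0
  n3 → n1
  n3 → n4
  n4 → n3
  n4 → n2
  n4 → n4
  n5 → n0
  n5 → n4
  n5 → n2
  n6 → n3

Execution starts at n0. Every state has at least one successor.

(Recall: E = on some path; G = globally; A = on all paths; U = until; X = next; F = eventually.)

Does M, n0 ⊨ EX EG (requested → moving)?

States satisfying EG (requested → moving): {n2}.
States satisfying EX EG (requested → moving): {n2, n4, n5}.
No suitable path/successor from n0 witnesses the formula.
n0 ∉ Sat(EX EG (requested → moving)).

Violated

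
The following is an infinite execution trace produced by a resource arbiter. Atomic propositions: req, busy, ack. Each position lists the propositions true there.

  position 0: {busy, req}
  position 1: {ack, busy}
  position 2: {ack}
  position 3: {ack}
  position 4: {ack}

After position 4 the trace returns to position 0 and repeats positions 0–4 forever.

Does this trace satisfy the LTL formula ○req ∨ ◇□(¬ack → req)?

The position after 0 is 1; req is false there.
□(¬ack → req) holds at position 0, which is reachable from 0, so ◇□(¬ack → req) holds.
At position 0: ○req is false; ◇□(¬ack → req) is true; so ○req ∨ ◇□(¬ack → req) is true.

Yes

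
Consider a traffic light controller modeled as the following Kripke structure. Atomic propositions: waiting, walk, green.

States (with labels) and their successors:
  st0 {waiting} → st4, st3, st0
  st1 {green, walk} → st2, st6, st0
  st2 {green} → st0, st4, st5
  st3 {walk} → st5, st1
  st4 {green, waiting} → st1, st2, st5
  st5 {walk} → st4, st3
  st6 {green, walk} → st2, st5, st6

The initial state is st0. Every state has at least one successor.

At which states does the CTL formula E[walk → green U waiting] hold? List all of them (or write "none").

States satisfying walk → green: {st0, st1, st2, st4, st6}.
States satisfying waiting: {st0, st4}.
States satisfying E[walk → green U waiting]: {st0, st1, st2, st4, st6}.

{st0, st1, st2, st4, st6}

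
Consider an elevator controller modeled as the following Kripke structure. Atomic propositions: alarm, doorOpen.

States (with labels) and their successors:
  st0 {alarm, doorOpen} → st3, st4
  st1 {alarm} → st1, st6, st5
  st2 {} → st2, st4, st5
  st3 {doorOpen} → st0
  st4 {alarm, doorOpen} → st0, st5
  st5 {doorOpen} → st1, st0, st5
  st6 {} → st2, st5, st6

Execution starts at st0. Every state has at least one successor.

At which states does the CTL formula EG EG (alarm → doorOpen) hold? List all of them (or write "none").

States satisfying EG (alarm → doorOpen): {st0, st2, st3, st4, st5, st6}.
States satisfying EG EG (alarm → doorOpen): {st0, st2, st3, st4, st5, st6}.

{st0, st2, st3, st4, st5, st6}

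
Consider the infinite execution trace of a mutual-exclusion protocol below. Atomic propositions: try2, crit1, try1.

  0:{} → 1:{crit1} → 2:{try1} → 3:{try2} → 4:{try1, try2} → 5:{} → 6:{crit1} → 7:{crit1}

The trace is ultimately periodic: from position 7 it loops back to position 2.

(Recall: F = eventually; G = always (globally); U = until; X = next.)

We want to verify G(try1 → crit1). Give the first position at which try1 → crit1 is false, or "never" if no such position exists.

Check try1 → crit1 at each position in order: 0 ✓, 1 ✓.
At position 2 the labels are {try1}, so try1 → crit1 is false there. This is the first violation.

2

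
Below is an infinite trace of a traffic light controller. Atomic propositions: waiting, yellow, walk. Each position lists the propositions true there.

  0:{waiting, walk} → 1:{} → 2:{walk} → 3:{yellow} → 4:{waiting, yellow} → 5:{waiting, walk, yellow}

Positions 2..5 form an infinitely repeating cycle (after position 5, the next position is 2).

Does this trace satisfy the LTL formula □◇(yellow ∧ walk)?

Yes

◇(yellow ∧ walk) holds at every position 0..5, and those are all positions ever visited, so □◇(yellow ∧ walk) holds.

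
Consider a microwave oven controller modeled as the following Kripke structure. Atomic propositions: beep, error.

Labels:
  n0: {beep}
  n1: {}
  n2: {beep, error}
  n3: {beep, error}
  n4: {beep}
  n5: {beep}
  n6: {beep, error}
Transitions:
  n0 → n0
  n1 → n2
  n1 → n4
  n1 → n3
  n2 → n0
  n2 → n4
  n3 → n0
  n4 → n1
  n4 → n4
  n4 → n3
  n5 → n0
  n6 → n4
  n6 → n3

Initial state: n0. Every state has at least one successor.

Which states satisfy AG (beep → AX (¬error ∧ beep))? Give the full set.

States satisfying beep → AX (¬error ∧ beep): {n0, n1, n2, n3, n5}.
States satisfying AG (beep → AX (¬error ∧ beep)): {n0, n3, n5}.

{n0, n3, n5}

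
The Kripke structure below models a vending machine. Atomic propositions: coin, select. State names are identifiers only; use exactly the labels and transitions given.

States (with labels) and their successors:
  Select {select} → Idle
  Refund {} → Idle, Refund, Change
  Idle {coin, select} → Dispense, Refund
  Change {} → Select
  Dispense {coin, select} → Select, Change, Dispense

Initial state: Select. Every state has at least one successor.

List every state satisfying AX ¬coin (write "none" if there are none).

{Change}

States satisfying ¬coin: {Select, Refund, Change}.
States satisfying AX ¬coin: {Change}.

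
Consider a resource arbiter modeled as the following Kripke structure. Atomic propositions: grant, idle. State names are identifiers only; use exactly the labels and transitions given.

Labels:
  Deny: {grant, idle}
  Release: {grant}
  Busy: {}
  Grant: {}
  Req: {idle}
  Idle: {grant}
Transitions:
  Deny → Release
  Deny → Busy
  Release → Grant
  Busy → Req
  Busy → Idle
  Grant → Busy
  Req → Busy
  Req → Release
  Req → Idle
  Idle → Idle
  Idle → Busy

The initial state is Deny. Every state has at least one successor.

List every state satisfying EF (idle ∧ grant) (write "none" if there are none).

{Deny}

States satisfying idle ∧ grant: {Deny}.
States satisfying EF (idle ∧ grant): {Deny}.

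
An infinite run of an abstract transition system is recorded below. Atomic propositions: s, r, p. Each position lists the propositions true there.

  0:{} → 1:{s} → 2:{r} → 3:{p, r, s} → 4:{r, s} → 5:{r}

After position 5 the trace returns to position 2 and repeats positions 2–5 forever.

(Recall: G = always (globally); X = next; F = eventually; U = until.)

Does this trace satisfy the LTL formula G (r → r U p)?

Yes

r → r U p holds at every position 0..5, and those are all positions ever visited, so G (r → r U p) holds.
Positions where r holds: 2, 3, 4, 5.
Check r U p at each: 2→ok, 3→ok, 4→ok, 5→ok.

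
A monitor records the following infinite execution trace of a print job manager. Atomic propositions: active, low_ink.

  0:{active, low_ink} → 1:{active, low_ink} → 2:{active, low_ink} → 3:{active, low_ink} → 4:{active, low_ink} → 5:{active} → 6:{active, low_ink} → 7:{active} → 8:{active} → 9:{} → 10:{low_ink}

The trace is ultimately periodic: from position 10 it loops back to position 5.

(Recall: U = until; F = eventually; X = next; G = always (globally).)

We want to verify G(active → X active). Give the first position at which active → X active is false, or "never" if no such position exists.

8

Check active → X active at each position in order: 0 ✓, 1 ✓, 2 ✓, 3 ✓, 4 ✓, 5 ✓, 6 ✓, 7 ✓.
At position 8 the labels are {active} and the next position 9 has {}, so active → X active is false there. This is the first violation.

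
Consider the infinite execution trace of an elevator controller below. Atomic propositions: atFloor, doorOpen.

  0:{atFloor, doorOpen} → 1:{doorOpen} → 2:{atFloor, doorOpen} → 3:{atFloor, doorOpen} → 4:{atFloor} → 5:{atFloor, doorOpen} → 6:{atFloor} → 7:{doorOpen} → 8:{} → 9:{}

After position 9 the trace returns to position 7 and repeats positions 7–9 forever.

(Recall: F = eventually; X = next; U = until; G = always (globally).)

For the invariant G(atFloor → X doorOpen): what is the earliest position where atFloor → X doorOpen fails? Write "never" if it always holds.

3

Check atFloor → X doorOpen at each position in order: 0 ✓, 1 ✓, 2 ✓.
At position 3 the labels are {atFloor, doorOpen} and the next position 4 has {atFloor}, so atFloor → X doorOpen is false there. This is the first violation.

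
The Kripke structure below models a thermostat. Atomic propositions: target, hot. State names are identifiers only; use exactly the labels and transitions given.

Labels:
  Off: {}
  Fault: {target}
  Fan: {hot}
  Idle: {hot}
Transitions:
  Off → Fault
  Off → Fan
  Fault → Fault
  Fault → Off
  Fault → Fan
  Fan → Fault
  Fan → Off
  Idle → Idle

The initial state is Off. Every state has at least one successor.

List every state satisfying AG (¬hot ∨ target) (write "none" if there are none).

none

States satisfying ¬hot ∨ target: {Off, Fault}.
States satisfying AG (¬hot ∨ target): ∅.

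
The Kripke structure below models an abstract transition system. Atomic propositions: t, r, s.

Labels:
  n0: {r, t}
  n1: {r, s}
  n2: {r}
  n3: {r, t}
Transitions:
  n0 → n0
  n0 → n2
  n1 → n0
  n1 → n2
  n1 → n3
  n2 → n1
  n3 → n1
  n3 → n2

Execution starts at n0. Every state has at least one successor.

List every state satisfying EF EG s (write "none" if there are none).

States satisfying EG s: ∅.
States satisfying EF EG s: ∅.

none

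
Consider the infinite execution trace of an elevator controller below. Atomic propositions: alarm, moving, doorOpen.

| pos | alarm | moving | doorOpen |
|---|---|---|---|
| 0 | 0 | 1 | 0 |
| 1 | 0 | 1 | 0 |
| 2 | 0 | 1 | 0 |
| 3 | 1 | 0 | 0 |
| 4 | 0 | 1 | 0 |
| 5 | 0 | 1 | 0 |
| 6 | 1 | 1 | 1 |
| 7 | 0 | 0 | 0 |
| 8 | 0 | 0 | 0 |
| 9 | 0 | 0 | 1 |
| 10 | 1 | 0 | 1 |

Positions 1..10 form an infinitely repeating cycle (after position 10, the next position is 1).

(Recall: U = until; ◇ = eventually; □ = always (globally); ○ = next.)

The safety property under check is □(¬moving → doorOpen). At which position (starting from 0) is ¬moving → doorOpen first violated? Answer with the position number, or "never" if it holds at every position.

3

Check ¬moving → doorOpen at each position in order: 0 ✓, 1 ✓, 2 ✓.
At position 3 the labels are {alarm}, so ¬moving → doorOpen is false there. This is the first violation.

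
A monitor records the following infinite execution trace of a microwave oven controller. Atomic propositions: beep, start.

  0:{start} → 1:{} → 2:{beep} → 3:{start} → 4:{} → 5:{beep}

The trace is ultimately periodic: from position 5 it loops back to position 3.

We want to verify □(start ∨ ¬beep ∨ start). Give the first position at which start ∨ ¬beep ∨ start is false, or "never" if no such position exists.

Check start ∨ ¬beep ∨ start at each position in order: 0 ✓, 1 ✓.
At position 2 the labels are {beep}, so start ∨ ¬beep ∨ start is false there. This is the first violation.

2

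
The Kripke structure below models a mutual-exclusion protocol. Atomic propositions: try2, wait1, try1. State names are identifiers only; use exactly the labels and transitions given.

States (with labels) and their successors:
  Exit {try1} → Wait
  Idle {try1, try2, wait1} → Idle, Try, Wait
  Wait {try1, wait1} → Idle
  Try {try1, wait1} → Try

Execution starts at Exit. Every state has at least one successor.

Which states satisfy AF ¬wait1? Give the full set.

{Exit}

States satisfying ¬wait1: {Exit}.
States satisfying AF ¬wait1: {Exit}.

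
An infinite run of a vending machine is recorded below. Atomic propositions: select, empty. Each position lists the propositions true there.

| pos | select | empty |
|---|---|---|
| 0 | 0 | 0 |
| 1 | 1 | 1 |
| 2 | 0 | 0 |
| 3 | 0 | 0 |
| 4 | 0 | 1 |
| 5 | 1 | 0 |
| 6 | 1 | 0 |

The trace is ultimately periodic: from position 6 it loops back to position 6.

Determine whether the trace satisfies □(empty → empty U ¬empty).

empty → empty U ¬empty holds at every position 0..6, and those are all positions ever visited, so □(empty → empty U ¬empty) holds.
Positions where empty holds: 1, 4.
Check empty U ¬empty at each: 1→ok, 4→ok.

Holds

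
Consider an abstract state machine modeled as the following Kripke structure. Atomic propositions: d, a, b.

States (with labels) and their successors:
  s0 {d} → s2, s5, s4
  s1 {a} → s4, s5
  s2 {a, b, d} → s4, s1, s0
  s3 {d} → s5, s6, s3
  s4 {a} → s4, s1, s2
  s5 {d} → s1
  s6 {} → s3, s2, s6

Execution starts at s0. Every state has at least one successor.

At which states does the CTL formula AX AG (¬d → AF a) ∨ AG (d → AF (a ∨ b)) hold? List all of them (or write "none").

{s0, s1, s2, s4, s5}

States satisfying AG (¬d → AF a): {s0, s1, s2, s4, s5}.
States satisfying AX AG (¬d → AF a): {s0, s1, s2, s4, s5}.
States satisfying d → AF (a ∨ b): {s0, s1, s2, s4, s5, s6}.
States satisfying AG (d → AF (a ∨ b)): {s0, s1, s2, s4, s5}.
States satisfying AX AG (¬d → AF a) ∨ AG (d → AF (a ∨ b)): {s0, s1, s2, s4, s5}.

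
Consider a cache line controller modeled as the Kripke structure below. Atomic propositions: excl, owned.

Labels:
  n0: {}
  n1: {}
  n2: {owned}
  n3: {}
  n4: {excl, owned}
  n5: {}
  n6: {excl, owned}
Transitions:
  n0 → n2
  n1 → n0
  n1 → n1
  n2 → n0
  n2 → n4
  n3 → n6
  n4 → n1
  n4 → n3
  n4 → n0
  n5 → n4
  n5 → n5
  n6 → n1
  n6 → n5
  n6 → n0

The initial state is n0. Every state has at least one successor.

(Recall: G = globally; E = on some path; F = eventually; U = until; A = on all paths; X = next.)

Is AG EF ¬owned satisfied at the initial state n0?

Holds

States satisfying EF ¬owned: {n0, n1, n2, n3, n4, n5, n6}.
States satisfying AG EF ¬owned: {n0, n1, n2, n3, n4, n5, n6}.
Every state reachable from n0 satisfies EF ¬owned.
n0 ∈ Sat(AG EF ¬owned).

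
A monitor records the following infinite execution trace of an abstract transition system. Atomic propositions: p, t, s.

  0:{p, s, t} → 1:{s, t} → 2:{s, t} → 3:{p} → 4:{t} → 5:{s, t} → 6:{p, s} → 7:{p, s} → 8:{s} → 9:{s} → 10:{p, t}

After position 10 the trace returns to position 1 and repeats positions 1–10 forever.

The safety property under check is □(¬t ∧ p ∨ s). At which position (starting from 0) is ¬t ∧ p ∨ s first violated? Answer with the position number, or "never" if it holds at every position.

Check ¬t ∧ p ∨ s at each position in order: 0 ✓, 1 ✓, 2 ✓, 3 ✓.
At position 4 the labels are {t}, so ¬t ∧ p ∨ s is false there. This is the first violation.

4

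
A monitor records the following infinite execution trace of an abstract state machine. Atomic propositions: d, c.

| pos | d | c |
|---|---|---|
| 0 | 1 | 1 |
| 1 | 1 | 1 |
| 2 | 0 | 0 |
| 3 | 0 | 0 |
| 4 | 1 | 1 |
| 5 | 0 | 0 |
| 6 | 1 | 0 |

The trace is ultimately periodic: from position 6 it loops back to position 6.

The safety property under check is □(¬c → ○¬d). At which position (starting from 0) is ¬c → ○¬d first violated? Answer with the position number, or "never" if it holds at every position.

3

Check ¬c → ○¬d at each position in order: 0 ✓, 1 ✓, 2 ✓.
At position 3 the labels are {} and the next position 4 has {c, d}, so ¬c → ○¬d is false there. This is the first violation.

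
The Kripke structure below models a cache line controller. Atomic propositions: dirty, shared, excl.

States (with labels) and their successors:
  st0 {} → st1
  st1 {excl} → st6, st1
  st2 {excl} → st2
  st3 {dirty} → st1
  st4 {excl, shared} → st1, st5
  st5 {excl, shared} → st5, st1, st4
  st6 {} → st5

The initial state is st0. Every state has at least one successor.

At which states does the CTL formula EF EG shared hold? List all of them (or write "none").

{st0, st1, st3, st4, st5, st6}

States satisfying EG shared: {st4, st5}.
States satisfying EF EG shared: {st0, st1, st3, st4, st5, st6}.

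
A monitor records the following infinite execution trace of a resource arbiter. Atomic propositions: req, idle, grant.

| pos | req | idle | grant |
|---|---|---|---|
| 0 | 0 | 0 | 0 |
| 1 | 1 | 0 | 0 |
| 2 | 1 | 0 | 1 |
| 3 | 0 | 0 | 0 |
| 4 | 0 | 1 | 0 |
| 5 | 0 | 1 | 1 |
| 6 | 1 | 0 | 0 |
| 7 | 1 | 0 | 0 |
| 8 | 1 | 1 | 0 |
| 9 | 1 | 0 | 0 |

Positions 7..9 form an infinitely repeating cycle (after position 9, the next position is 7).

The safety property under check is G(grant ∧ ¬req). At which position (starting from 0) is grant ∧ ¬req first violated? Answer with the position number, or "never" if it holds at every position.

At position 0 the labels are {}, so grant ∧ ¬req is false there. This is the first violation.

0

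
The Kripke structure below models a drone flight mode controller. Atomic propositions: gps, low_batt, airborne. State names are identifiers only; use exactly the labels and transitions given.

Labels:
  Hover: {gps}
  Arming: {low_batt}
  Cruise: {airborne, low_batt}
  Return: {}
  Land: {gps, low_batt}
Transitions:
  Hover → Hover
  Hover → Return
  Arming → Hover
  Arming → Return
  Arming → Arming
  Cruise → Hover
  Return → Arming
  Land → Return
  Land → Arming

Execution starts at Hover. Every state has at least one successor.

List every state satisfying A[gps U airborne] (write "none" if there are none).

States satisfying gps: {Hover, Land}.
States satisfying airborne: {Cruise}.
States satisfying A[gps U airborne]: {Cruise}.

{Cruise}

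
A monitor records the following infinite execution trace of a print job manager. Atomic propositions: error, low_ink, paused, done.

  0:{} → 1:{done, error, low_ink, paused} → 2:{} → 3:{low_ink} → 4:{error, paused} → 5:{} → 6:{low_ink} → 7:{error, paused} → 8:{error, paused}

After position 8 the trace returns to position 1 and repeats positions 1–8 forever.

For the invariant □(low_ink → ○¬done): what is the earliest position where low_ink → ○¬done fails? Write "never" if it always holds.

low_ink → ○¬done holds at every position 0..8, and those are all the positions the trace ever visits, so the invariant □(low_ink → ○¬done) is never violated.

never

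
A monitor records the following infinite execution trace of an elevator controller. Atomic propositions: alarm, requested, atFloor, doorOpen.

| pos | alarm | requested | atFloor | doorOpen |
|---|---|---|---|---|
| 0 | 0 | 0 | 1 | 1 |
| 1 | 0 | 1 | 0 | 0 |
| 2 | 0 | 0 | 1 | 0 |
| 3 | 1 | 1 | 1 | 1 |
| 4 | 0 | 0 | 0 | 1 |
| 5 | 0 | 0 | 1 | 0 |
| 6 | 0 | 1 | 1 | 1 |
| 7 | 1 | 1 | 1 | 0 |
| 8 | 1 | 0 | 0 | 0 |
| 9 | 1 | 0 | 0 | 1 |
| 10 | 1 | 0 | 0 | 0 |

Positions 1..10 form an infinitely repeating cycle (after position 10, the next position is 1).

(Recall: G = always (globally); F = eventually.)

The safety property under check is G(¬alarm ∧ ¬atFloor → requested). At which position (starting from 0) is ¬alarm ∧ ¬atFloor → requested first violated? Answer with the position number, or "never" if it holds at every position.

Check ¬alarm ∧ ¬atFloor → requested at each position in order: 0 ✓, 1 ✓, 2 ✓, 3 ✓.
At position 4 the labels are {doorOpen}, so ¬alarm ∧ ¬atFloor → requested is false there. This is the first violation.

4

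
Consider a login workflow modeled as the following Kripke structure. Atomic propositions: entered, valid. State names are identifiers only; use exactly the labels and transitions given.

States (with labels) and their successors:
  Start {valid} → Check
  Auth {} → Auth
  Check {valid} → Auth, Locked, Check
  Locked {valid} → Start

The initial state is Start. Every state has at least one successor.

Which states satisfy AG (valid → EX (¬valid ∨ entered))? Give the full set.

States satisfying valid → EX (¬valid ∨ entered): {Auth, Check}.
States satisfying AG (valid → EX (¬valid ∨ entered)): {Auth}.

{Auth}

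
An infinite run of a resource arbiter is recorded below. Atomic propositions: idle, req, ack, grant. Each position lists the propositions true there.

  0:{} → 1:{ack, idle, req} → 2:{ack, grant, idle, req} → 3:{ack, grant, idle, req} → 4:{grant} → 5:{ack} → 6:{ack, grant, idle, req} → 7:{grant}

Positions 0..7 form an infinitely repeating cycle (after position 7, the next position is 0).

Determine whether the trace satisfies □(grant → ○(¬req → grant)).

No

grant → ○(¬req → grant) must hold at every position from 0 onward. It fails at position 4, so □(grant → ○(¬req → grant)) is false.
Positions where grant holds: 2, 3, 4, 6, 7.
Check ○(¬req → grant) at each: 2→ok, 3→ok, 4→fails, 6→ok, 7→fails.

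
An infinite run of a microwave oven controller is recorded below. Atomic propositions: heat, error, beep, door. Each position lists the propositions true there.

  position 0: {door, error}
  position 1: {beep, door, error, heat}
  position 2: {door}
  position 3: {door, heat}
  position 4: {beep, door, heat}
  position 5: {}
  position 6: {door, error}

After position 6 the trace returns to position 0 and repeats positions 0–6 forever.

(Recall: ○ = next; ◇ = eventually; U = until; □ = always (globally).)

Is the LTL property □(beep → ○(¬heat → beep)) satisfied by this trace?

beep → ○(¬heat → beep) must hold at every position from 0 onward. It fails at position 1, so □(beep → ○(¬heat → beep)) is false.
Positions where beep holds: 1, 4.
Check ○(¬heat → beep) at each: 1→fails, 4→fails.

Does not hold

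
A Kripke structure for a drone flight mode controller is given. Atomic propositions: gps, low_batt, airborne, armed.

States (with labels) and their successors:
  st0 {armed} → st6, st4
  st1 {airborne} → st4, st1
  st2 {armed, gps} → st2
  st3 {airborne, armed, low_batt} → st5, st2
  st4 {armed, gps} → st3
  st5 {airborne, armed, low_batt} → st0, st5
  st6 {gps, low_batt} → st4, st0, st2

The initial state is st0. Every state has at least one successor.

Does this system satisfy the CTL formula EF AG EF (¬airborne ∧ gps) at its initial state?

Yes

States satisfying AG EF (¬airborne ∧ gps): {st0, st1, st2, st3, st4, st5, st6}.
States satisfying EF AG EF (¬airborne ∧ gps): {st0, st1, st2, st3, st4, st5, st6}.
Some path from st0 reaches a state where AG EF (¬airborne ∧ gps) holds.
st0 ∈ Sat(EF AG EF (¬airborne ∧ gps)).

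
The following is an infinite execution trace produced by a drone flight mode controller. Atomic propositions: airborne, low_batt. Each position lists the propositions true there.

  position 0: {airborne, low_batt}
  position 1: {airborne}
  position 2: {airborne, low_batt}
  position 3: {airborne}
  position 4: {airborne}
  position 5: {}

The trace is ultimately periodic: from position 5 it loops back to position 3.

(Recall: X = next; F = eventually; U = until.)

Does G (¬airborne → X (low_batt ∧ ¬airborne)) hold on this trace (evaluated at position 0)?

No

¬airborne → X (low_batt ∧ ¬airborne) must hold at every position from 0 onward. It fails at position 5, so G (¬airborne → X (low_batt ∧ ¬airborne)) is false.
Positions where ¬airborne holds: 5.
Check X (low_batt ∧ ¬airborne) at each: 5→fails.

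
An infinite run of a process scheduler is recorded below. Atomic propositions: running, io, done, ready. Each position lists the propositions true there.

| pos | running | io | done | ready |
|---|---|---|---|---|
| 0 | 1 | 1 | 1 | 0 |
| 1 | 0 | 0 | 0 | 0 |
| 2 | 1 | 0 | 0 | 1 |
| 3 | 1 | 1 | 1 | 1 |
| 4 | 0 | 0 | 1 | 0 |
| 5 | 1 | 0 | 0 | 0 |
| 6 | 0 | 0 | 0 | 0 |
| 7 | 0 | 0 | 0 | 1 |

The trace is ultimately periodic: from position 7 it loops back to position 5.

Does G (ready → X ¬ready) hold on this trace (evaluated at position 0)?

ready → X ¬ready must hold at every position from 0 onward. It fails at position 2, so G (ready → X ¬ready) is false.
Positions where ready holds: 2, 3, 7.
Check X ¬ready at each: 2→fails, 3→ok, 7→ok.

Does not hold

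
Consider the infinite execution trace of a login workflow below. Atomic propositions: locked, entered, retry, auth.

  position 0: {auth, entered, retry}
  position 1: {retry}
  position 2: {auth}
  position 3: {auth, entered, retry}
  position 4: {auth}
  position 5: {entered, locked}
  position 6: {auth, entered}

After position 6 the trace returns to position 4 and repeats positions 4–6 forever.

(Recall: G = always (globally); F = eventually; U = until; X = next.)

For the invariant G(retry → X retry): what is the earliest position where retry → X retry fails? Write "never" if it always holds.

Check retry → X retry at each position in order: 0 ✓.
At position 1 the labels are {retry} and the next position 2 has {auth}, so retry → X retry is false there. This is the first violation.

1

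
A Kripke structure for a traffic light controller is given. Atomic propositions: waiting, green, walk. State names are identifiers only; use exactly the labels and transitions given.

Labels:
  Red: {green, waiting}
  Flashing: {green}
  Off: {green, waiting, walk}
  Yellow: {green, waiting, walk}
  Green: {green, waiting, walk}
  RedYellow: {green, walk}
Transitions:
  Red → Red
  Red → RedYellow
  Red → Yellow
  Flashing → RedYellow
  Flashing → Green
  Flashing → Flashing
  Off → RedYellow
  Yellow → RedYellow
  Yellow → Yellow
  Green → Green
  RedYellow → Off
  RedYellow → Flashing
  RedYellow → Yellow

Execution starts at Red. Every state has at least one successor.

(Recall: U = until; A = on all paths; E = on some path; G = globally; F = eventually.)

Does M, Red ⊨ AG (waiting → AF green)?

States satisfying waiting → AF green: {Red, Flashing, Off, Yellow, Green, RedYellow}.
States satisfying AG (waiting → AF green): {Red, Flashing, Off, Yellow, Green, RedYellow}.
Every state reachable from Red satisfies waiting → AF green.
Red ∈ Sat(AG (waiting → AF green)).

Yes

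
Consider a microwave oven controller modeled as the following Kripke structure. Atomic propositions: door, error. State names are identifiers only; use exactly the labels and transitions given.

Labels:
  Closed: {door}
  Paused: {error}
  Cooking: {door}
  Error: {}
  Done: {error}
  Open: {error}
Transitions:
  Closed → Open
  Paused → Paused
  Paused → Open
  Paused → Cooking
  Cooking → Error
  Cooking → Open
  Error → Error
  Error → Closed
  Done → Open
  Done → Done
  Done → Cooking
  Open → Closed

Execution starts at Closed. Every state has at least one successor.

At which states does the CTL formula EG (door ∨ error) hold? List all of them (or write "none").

States satisfying door ∨ error: {Closed, Paused, Cooking, Done, Open}.
States satisfying EG (door ∨ error): {Closed, Paused, Cooking, Done, Open}.

{Closed, Paused, Cooking, Done, Open}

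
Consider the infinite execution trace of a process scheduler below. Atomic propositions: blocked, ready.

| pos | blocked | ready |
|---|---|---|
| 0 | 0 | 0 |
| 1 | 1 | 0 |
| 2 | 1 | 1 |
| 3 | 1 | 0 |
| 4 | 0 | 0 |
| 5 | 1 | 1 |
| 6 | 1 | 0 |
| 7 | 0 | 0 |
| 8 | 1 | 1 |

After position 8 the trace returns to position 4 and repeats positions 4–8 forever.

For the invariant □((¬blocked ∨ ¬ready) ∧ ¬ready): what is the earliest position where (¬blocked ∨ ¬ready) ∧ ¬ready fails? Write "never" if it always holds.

2

Check (¬blocked ∨ ¬ready) ∧ ¬ready at each position in order: 0 ✓, 1 ✓.
At position 2 the labels are {blocked, ready}, so (¬blocked ∨ ¬ready) ∧ ¬ready is false there. This is the first violation.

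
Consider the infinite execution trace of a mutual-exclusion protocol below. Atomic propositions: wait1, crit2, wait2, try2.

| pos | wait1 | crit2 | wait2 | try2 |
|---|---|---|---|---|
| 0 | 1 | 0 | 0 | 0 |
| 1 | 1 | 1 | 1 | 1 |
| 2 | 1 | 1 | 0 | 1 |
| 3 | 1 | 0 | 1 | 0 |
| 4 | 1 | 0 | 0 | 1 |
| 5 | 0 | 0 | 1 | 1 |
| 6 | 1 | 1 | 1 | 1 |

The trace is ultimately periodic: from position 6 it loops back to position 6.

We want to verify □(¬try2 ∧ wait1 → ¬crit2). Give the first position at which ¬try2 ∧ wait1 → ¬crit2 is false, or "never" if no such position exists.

¬try2 ∧ wait1 → ¬crit2 holds at every position 0..6, and those are all the positions the trace ever visits, so the invariant □(¬try2 ∧ wait1 → ¬crit2) is never violated.

never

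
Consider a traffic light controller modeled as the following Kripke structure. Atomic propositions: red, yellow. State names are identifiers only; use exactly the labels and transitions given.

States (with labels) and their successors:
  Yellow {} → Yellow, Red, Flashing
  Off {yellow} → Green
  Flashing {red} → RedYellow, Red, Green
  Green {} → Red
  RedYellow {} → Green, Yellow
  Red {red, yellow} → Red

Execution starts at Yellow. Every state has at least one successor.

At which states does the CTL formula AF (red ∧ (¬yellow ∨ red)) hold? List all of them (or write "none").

{Off, Flashing, Green, Red}

States satisfying red ∧ (¬yellow ∨ red): {Flashing, Red}.
States satisfying AF (red ∧ (¬yellow ∨ red)): {Off, Flashing, Green, Red}.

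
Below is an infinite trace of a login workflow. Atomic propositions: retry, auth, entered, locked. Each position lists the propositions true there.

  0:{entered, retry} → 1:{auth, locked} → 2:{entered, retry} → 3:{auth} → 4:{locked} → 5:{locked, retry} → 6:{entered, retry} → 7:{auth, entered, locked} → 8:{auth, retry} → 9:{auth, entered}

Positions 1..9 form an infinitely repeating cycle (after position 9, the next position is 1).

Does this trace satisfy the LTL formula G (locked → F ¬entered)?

locked → F ¬entered holds at every position 0..9, and those are all positions ever visited, so G (locked → F ¬entered) holds.
Positions where locked holds: 1, 4, 5, 7.
Check F ¬entered at each: 1→ok, 4→ok, 5→ok, 7→ok.

Yes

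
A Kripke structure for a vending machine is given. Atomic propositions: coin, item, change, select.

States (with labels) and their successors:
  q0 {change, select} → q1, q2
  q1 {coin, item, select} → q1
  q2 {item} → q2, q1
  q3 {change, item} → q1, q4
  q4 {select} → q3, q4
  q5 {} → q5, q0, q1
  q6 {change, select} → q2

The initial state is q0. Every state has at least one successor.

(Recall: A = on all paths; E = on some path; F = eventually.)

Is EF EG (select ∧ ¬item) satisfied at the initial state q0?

Violated

States satisfying EG (select ∧ ¬item): {q4}.
States satisfying EF EG (select ∧ ¬item): {q3, q4}.
No suitable path/successor from q0 witnesses the formula.
q0 ∉ Sat(EF EG (select ∧ ¬item)).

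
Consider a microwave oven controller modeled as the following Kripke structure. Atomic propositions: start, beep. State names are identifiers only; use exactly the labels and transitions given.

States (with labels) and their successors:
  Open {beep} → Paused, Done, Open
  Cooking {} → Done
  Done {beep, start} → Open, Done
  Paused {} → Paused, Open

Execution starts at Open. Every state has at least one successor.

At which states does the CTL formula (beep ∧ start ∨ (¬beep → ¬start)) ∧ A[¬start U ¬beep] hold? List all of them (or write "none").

{Cooking, Paused}

States satisfying beep ∧ start: {Done}.
States satisfying ¬beep: {Cooking, Paused}.
States satisfying ¬start: {Open, Cooking, Paused}.
States satisfying ¬beep → ¬start: {Open, Cooking, Done, Paused}.
States satisfying beep ∧ start ∨ (¬beep → ¬start): {Open, Cooking, Done, Paused}.
States satisfying A[¬start U ¬beep]: {Cooking, Paused}.
States satisfying (beep ∧ start ∨ (¬beep → ¬start)) ∧ A[¬start U ¬beep]: {Cooking, Paused}.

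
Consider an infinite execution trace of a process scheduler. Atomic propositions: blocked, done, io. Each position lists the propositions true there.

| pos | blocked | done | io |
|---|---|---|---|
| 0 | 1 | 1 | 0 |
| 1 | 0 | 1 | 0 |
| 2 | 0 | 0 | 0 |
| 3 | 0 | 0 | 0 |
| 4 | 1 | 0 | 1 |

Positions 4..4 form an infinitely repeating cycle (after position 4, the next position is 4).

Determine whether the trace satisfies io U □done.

Does not hold

Walking from position 0: at position 0, □done has not yet held and io fails, so io U □done is false.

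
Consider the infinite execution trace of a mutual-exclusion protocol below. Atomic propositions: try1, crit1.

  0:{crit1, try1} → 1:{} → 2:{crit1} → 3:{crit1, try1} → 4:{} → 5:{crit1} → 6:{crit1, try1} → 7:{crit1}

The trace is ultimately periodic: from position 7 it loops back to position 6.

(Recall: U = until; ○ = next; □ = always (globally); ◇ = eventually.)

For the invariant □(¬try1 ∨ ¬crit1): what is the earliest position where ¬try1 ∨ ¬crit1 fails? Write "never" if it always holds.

At position 0 the labels are {crit1, try1}, so ¬try1 ∨ ¬crit1 is false there. This is the first violation.

0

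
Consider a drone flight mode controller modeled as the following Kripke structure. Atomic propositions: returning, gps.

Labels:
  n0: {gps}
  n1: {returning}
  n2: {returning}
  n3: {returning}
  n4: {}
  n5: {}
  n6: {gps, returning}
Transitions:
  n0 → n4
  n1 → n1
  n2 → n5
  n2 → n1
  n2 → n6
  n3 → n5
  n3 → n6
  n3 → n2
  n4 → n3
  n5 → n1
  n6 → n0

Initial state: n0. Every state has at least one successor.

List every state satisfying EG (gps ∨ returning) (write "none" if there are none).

{n1, n2, n3}

States satisfying gps ∨ returning: {n0, n1, n2, n3, n6}.
States satisfying EG (gps ∨ returning): {n1, n2, n3}.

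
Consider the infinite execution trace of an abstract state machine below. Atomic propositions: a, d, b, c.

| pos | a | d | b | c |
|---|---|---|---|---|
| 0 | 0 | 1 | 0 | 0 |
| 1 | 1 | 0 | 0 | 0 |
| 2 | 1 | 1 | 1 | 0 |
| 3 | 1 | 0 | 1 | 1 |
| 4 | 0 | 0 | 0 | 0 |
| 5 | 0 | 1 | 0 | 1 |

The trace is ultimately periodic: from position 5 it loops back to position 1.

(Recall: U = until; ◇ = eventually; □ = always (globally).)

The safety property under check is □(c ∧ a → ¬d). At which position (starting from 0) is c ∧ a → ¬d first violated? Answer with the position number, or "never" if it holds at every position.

never

c ∧ a → ¬d holds at every position 0..5, and those are all the positions the trace ever visits, so the invariant □(c ∧ a → ¬d) is never violated.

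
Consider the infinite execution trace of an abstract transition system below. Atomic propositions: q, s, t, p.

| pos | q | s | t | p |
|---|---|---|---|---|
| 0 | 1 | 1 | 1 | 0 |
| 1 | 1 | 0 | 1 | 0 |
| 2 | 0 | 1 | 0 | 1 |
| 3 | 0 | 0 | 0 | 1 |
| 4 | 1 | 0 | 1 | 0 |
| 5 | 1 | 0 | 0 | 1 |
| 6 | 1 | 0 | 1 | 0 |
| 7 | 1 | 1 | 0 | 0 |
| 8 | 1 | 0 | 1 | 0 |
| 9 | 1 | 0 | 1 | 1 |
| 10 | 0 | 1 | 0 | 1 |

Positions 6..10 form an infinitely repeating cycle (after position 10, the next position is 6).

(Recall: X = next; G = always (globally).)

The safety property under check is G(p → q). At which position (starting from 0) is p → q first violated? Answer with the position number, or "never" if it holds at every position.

2

Check p → q at each position in order: 0 ✓, 1 ✓.
At position 2 the labels are {p, s}, so p → q is false there. This is the first violation.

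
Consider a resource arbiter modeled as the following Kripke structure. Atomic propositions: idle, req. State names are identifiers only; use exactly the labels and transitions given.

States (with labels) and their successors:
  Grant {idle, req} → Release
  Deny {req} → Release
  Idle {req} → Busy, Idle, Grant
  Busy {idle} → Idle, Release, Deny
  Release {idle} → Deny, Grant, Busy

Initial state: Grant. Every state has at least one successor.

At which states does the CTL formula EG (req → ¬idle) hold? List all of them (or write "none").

{Deny, Idle, Busy, Release}

States satisfying req → ¬idle: {Deny, Idle, Busy, Release}.
States satisfying EG (req → ¬idle): {Deny, Idle, Busy, Release}.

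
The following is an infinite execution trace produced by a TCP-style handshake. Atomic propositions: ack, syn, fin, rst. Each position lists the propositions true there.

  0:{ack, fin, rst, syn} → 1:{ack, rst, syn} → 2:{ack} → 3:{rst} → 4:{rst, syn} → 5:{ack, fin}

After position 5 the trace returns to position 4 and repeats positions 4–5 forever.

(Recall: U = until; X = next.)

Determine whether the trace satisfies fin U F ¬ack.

Holds

Walking from position 0: F ¬ack first holds at position 0, and fin holds at every earlier position along the way, so fin U F ¬ack holds.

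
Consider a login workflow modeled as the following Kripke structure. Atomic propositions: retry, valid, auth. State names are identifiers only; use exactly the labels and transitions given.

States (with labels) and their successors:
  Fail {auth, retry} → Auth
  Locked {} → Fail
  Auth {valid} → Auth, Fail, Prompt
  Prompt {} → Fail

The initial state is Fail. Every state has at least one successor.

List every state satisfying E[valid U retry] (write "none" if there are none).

States satisfying valid: {Auth}.
States satisfying retry: {Fail}.
States satisfying E[valid U retry]: {Fail, Auth}.

{Fail, Auth}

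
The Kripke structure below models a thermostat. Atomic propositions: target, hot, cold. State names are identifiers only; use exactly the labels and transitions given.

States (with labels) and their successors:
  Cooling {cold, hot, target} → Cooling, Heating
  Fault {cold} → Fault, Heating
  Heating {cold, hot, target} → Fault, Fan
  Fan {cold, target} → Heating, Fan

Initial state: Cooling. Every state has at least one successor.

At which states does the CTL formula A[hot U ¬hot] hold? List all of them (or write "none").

{Fault, Heating, Fan}

States satisfying hot: {Cooling, Heating}.
States satisfying ¬hot: {Fault, Fan}.
States satisfying A[hot U ¬hot]: {Fault, Heating, Fan}.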